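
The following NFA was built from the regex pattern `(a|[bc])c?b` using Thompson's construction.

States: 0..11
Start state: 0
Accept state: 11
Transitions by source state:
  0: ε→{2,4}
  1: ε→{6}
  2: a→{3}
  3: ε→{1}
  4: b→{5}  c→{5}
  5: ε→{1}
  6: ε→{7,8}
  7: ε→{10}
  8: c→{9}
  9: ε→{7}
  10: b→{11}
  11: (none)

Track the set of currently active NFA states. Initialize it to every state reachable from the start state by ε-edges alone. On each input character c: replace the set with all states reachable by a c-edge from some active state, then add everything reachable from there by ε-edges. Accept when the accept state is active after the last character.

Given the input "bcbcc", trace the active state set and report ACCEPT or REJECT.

Answer: REJECT

Steps:
S₀ = ε-closure({0}) = {0,2,4}
'b' @ 1: {1,5,6,7,8,10}
'c' @ 2: {7,9,10}
'b' @ 3: {11}  [accepting]
'c' @ 4: {}  — dead — no transitions
rest 'c' ignored (set empty)
after full input: {}  (accept=11 not in)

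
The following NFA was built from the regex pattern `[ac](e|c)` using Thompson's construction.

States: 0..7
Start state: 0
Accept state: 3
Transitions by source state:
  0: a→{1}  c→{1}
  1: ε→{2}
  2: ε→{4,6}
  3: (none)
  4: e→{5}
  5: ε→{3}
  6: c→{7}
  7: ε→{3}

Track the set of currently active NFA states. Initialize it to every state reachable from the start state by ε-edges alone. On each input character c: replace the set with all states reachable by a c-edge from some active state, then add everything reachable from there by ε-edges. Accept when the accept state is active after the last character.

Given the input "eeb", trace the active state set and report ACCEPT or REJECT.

initial (ε-close {0}): {0}
'e' @ 1: {}  — state set empty
rest 'eb' ignored (set empty)
after full input: {}  (accept=3 not in)

Answer: REJECT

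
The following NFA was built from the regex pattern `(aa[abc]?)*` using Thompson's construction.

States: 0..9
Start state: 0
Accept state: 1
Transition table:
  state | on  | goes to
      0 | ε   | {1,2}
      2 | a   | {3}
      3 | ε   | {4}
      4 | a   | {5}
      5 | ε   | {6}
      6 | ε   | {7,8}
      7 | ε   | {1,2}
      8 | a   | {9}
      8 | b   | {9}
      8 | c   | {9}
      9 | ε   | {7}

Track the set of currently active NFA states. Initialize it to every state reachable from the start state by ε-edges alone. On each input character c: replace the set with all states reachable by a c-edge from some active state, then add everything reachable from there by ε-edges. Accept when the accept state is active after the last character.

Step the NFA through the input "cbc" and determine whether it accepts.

Answer: REJECT

Steps:
S₀ = ε-closure({0}) = {0,1,2}
'c' @ 1: {}  — state set empty
rest 'bc' ignored (set empty)
after full input: {}  (accept=1 not in)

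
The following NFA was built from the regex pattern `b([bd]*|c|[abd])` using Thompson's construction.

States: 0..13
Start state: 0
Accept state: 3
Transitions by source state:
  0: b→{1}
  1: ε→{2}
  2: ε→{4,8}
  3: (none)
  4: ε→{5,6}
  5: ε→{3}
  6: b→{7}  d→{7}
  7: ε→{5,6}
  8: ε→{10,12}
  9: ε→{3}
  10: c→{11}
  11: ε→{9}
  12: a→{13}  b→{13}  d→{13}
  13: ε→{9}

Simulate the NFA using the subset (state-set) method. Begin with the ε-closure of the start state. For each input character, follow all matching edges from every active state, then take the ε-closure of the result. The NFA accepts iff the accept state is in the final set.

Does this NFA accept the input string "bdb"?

initial (ε-close {0}): {0}
'b' @ 1: {1,2,3,4,5,6,8,10,12}  [accepting]
'd' @ 2: {3,5,6,7,9,13}  [accepting]
'b' @ 3: {3,5,6,7}  [accepting]
final: {3,5,6,7}; accept 3 in set

Answer: ACCEPT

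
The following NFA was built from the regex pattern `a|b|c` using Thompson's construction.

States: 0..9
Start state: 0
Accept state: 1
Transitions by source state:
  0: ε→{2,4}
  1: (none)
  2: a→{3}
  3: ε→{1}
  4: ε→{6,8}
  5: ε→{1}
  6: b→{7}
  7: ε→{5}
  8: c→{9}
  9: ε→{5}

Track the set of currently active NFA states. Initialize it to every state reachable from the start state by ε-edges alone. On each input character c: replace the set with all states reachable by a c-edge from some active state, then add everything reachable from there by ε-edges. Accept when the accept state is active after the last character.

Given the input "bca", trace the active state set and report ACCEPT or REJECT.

Answer: REJECT

Trace:
S₀ = ε-closure({0}) = {0,2,4,6,8}
'b' @ 1: {1,5,7}  [accepting]
'c' @ 2: {}  — dead — no transitions
rest 'a' ignored (set empty)
after full input: {}  (accept=1 not in)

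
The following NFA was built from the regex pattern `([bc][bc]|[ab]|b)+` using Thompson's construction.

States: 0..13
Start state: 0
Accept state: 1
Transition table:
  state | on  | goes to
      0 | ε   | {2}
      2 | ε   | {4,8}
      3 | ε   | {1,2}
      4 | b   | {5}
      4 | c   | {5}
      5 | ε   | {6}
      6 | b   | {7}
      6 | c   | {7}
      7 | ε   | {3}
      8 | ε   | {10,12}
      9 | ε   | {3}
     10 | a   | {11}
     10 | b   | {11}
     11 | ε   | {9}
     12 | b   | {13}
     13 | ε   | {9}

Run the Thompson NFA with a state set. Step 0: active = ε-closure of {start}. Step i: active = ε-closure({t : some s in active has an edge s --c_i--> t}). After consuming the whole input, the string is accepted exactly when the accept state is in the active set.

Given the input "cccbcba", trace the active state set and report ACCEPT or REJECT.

Answer: ACCEPT

Steps:
initial (ε-close {0}): {0,2,4,8,10,12}
'c' @ 1: {5,6}
'c' @ 2: {1,2,3,4,7,8,10,12}  ✓accept
'c' @ 3: {5,6}
'b' @ 4: {1,2,3,4,7,8,10,12}  ✓accept
'c' @ 5: {5,6}
'b' @ 6: {1,2,3,4,7,8,10,12}  ✓accept
'a' @ 7: {1,2,3,4,8,9,10,11,12}  ✓accept
after full input: {1,2,3,4,8,9,10,11,12}  (accept=1 in)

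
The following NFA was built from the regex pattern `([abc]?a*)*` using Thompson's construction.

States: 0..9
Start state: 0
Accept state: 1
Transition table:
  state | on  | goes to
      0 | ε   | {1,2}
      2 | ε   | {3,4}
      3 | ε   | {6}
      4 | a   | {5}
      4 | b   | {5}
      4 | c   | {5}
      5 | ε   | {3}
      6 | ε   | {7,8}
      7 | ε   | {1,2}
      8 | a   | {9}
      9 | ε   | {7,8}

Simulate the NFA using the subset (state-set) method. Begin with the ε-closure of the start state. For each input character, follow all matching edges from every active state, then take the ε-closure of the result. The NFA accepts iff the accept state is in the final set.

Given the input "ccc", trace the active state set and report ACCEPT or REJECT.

Answer: ACCEPT

Trace:
start: ε-closure({0}) = {0,1,2,3,4,6,7,8}
'c' @ 1: {1,2,3,4,5,6,7,8}  (accept∈set)
'c' @ 2: {1,2,3,4,5,6,7,8}  (accept∈set)
'c' @ 3: {1,2,3,4,5,6,7,8}  (accept∈set)
end set {1,2,3,4,5,6,7,8} — state 1 in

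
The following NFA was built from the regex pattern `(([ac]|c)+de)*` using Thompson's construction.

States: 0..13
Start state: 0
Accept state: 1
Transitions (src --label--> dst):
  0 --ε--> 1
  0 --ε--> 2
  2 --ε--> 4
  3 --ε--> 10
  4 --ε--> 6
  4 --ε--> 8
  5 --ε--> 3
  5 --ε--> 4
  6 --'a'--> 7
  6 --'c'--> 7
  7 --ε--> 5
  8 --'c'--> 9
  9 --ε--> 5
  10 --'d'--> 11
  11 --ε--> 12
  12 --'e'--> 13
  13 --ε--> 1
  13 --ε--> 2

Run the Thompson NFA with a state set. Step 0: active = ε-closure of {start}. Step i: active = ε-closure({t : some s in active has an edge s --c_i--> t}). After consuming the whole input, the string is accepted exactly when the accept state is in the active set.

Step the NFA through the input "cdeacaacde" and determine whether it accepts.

Answer: ACCEPT

Trace:
initial (ε-close {0}): {0,1,2,4,6,8}
'c' @ 1: {3,4,5,6,7,8,9,10}
'd' @ 2: {11,12}
'e' @ 3: {1,2,4,6,8,13}  ✓accept
'a' @ 4: {3,4,5,6,7,8,10}
'c' @ 5: {3,4,5,6,7,8,9,10}
'a' @ 6: {3,4,5,6,7,8,10}
'a' @ 7: {3,4,5,6,7,8,10}
'c' @ 8: {3,4,5,6,7,8,9,10}
'd' @ 9: {11,12}
'e' @ 10: {1,2,4,6,8,13}  ✓accept
end set {1,2,4,6,8,13} — state 1 in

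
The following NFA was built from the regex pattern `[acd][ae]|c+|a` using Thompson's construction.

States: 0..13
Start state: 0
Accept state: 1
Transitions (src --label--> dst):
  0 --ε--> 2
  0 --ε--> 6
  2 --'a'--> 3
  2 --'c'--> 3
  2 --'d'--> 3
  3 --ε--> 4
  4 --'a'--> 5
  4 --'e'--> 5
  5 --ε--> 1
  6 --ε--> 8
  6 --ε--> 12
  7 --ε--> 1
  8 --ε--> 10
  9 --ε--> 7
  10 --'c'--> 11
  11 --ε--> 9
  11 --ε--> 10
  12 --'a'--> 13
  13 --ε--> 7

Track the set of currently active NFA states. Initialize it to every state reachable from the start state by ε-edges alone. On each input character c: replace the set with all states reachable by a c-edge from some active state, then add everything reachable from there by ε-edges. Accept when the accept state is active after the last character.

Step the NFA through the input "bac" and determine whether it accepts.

initial (ε-close {0}): {0,2,6,8,10,12}
'b' @ 1: {}  — dead — no transitions
rest 'ac' ignored (set empty)
final: {}; accept 1 not in set

Answer: REJECT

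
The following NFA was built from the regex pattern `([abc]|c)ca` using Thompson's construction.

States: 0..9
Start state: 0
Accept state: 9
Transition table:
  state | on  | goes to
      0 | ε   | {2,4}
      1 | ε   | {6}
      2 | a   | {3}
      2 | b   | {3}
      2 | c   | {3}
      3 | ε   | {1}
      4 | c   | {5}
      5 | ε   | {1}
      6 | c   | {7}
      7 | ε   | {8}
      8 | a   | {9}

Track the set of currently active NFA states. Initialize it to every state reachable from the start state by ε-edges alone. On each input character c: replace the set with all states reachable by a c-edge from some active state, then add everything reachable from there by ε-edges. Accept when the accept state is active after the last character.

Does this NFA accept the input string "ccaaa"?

Answer: REJECT

Steps:
start: ε-closure({0}) = {0,2,4}
'c' @ 1: {1,3,5,6}
'c' @ 2: {7,8}
'a' @ 3: {9}  (accept∈set)
'a' @ 4: {}  — state set empty
rest 'a' ignored (set empty)
end set {} — state 9 not in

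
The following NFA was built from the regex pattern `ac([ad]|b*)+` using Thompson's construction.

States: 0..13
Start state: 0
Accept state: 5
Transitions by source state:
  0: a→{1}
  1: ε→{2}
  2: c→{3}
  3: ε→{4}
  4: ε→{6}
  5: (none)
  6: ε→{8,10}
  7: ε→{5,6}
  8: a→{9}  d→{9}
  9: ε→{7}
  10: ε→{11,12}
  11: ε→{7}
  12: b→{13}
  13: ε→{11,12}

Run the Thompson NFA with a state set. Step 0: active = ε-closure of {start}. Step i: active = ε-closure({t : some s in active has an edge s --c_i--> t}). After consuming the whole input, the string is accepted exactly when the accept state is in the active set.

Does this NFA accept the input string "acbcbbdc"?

Answer: REJECT

Steps:
S₀ = ε-closure({0}) = {0}
'a' @ 1: {1,2}
'c' @ 2: {3,4,5,6,7,8,10,11,12}  (accept∈set)
'b' @ 3: {5,6,7,8,10,11,12,13}  (accept∈set)
'c' @ 4: {}  — state set empty
rest 'bbdc' ignored (set empty)
end set {} — state 5 not in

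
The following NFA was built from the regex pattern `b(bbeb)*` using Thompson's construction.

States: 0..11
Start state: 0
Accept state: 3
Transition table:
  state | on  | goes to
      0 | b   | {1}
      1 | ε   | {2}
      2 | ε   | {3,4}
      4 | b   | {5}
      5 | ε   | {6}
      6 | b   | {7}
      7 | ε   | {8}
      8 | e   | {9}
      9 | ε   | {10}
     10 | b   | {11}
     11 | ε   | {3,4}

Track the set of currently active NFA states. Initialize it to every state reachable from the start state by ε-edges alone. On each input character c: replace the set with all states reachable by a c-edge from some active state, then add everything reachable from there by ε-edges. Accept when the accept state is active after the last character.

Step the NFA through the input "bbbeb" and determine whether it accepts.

initial (ε-close {0}): {0}
'b' @ 1: {1,2,3,4}  (accept∈set)
'b' @ 2: {5,6}
'b' @ 3: {7,8}
'e' @ 4: {9,10}
'b' @ 5: {3,4,11}  (accept∈set)
final: {3,4,11}; accept 3 in set

Answer: ACCEPT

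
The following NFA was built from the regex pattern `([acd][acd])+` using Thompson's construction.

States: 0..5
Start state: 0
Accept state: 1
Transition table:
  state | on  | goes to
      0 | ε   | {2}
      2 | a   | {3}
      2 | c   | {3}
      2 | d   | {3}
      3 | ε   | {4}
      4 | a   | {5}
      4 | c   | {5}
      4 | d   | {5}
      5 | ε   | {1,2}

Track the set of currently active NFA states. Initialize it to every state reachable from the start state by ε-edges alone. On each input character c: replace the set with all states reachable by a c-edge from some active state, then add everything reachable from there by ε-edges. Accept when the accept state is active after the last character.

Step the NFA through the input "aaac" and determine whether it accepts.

start: ε-closure({0}) = {0,2}
'a' @ 1: {3,4}
'a' @ 2: {1,2,5}  (accept∈set)
'a' @ 3: {3,4}
'c' @ 4: {1,2,5}  (accept∈set)
after full input: {1,2,5}  (accept=1 in)

Answer: ACCEPT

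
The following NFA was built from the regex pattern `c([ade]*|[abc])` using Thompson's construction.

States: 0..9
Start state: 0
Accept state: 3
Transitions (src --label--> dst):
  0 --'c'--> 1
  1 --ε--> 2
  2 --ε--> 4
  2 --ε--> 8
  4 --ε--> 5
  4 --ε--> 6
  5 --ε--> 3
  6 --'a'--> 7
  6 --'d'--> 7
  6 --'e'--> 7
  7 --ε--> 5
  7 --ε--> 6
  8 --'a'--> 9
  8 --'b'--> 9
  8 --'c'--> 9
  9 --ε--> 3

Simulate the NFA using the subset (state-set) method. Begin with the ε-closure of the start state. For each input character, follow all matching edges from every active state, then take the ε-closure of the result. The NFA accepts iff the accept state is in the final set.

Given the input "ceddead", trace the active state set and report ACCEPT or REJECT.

Answer: ACCEPT

Trace:
initial (ε-close {0}): {0}
'c' @ 1: {1,2,3,4,5,6,8}  ✓accept
'e' @ 2: {3,5,6,7}  ✓accept
'd' @ 3: {3,5,6,7}  ✓accept
'd' @ 4: {3,5,6,7}  ✓accept
'e' @ 5: {3,5,6,7}  ✓accept
'a' @ 6: {3,5,6,7}  ✓accept
'd' @ 7: {3,5,6,7}  ✓accept
final: {3,5,6,7}; accept 3 in set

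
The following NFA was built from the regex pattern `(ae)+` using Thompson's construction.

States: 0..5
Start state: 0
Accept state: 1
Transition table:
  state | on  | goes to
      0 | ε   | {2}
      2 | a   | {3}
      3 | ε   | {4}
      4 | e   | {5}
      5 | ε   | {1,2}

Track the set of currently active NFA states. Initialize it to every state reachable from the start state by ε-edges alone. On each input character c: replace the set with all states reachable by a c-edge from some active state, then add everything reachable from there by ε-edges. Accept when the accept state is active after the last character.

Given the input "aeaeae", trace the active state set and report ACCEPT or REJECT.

Answer: ACCEPT

Trace:
S₀ = ε-closure({0}) = {0,2}
'a' @ 1: {3,4}
'e' @ 2: {1,2,5}  ✓accept
'a' @ 3: {3,4}
'e' @ 4: {1,2,5}  ✓accept
'a' @ 5: {3,4}
'e' @ 6: {1,2,5}  ✓accept
end set {1,2,5} — state 1 in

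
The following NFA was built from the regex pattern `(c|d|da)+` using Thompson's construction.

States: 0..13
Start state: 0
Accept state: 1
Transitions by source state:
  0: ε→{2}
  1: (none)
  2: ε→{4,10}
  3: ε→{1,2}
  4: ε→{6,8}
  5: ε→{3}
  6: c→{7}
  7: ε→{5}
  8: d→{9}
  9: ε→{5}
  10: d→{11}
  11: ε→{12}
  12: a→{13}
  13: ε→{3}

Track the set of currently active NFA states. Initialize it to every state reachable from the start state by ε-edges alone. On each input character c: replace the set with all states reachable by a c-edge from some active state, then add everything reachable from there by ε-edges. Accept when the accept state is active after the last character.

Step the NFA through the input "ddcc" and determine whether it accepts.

Answer: ACCEPT

Trace:
initial (ε-close {0}): {0,2,4,6,8,10}
'd' @ 1: {1,2,3,4,5,6,8,9,10,11,12}  (accept∈set)
'd' @ 2: {1,2,3,4,5,6,8,9,10,11,12}  (accept∈set)
'c' @ 3: {1,2,3,4,5,6,7,8,10}  (accept∈set)
'c' @ 4: {1,2,3,4,5,6,7,8,10}  (accept∈set)
final: {1,2,3,4,5,6,7,8,10}; accept 1 in set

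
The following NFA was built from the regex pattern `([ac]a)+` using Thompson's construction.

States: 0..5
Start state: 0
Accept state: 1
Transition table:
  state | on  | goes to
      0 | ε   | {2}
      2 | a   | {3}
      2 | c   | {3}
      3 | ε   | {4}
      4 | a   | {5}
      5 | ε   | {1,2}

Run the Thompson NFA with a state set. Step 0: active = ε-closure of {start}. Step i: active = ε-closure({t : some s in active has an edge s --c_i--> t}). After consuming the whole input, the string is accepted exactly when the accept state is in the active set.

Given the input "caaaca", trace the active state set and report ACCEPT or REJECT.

Answer: ACCEPT

Derivation:
initial (ε-close {0}): {0,2}
'c' @ 1: {3,4}
'a' @ 2: {1,2,5}  ✓accept
'a' @ 3: {3,4}
'a' @ 4: {1,2,5}  ✓accept
'c' @ 5: {3,4}
'a' @ 6: {1,2,5}  ✓accept
final: {1,2,5}; accept 1 in set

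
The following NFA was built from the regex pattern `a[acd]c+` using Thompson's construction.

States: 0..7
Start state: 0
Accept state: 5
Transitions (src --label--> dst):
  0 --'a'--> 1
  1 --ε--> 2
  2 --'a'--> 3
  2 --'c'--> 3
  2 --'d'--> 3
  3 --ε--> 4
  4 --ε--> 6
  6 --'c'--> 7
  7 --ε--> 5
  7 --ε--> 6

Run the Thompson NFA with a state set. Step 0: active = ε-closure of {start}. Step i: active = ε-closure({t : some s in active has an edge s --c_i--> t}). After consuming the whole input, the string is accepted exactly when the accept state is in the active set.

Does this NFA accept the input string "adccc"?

Answer: ACCEPT

Steps:
start: ε-closure({0}) = {0}
'a' @ 1: {1,2}
'd' @ 2: {3,4,6}
'c' @ 3: {5,6,7}  (accept∈set)
'c' @ 4: {5,6,7}  (accept∈set)
'c' @ 5: {5,6,7}  (accept∈set)
end set {5,6,7} — state 5 in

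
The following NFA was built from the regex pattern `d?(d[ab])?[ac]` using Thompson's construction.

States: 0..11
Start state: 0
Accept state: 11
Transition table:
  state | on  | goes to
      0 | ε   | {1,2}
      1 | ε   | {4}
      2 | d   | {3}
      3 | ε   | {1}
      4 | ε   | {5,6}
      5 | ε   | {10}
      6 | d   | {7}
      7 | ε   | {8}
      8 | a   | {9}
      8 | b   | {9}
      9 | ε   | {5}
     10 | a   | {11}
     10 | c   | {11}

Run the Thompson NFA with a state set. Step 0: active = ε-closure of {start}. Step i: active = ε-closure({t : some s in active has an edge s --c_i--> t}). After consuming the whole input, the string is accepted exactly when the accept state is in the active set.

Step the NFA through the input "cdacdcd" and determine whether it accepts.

Answer: REJECT

Steps:
initial (ε-close {0}): {0,1,2,4,5,6,10}
'c' @ 1: {11}  [accepting]
'd' @ 2: {}  — state set empty
rest 'acdcd' ignored (set empty)
final: {}; accept 11 not in set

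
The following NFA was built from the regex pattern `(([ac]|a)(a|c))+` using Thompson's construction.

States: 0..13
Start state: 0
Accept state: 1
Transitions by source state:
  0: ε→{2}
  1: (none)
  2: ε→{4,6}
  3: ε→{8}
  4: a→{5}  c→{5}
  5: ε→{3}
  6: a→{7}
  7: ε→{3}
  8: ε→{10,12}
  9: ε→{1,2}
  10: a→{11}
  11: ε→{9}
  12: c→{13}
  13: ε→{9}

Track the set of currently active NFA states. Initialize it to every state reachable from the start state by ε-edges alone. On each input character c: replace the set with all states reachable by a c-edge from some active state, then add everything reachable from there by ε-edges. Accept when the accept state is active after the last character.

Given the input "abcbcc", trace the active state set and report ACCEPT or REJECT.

Answer: REJECT

Derivation:
start: ε-closure({0}) = {0,2,4,6}
'a' @ 1: {3,5,7,8,10,12}
'b' @ 2: {}  — dead — no transitions
rest 'cbcc' ignored (set empty)
after full input: {}  (accept=1 not in)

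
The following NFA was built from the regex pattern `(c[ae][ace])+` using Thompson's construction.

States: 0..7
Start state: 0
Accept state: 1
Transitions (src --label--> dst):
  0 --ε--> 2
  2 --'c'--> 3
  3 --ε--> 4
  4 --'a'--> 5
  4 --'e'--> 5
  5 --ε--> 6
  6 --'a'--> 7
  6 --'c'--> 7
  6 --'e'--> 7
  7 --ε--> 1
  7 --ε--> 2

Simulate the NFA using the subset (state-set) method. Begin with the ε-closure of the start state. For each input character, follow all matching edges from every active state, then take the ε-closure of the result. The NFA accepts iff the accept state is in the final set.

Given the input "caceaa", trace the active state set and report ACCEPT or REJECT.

initial (ε-close {0}): {0,2}
'c' @ 1: {3,4}
'a' @ 2: {5,6}
'c' @ 3: {1,2,7}  [accepting]
'e' @ 4: {}  — dead — no transitions
rest 'aa' ignored (set empty)
after full input: {}  (accept=1 not in)

Answer: REJECT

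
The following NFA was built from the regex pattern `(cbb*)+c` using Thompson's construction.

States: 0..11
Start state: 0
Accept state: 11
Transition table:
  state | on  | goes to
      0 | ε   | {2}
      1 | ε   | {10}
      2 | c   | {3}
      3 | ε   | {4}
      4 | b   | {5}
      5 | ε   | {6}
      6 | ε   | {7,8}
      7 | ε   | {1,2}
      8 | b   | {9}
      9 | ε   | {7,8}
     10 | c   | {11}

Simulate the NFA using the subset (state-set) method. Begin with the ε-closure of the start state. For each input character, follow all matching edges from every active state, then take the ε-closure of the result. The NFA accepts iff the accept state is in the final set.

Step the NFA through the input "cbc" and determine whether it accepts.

initial (ε-close {0}): {0,2}
'c' @ 1: {3,4}
'b' @ 2: {1,2,5,6,7,8,10}
'c' @ 3: {3,4,11}  [accepting]
final: {3,4,11}; accept 11 in set

Answer: ACCEPT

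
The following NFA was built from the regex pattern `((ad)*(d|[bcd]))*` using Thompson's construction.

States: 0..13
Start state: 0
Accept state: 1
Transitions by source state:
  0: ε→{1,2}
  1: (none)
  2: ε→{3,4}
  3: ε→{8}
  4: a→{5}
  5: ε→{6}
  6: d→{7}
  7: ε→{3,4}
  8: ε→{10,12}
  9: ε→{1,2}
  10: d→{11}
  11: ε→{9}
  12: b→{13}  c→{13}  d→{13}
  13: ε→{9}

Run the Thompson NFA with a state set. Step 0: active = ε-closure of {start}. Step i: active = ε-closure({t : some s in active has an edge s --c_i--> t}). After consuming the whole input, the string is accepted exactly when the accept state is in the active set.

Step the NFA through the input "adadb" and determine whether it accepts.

start: ε-closure({0}) = {0,1,2,3,4,8,10,12}
'a' @ 1: {5,6}
'd' @ 2: {3,4,7,8,10,12}
'a' @ 3: {5,6}
'd' @ 4: {3,4,7,8,10,12}
'b' @ 5: {1,2,3,4,8,9,10,12,13}  [accepting]
end set {1,2,3,4,8,9,10,12,13} — state 1 in

Answer: ACCEPT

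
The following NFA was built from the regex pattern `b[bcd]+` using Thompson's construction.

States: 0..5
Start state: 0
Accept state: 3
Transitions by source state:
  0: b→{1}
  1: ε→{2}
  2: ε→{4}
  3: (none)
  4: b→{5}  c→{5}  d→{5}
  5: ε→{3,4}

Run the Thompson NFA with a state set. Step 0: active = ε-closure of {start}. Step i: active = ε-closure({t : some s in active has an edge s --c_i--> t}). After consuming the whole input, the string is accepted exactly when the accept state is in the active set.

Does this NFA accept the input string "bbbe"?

Answer: REJECT

Trace:
S₀ = ε-closure({0}) = {0}
'b' @ 1: {1,2,4}
'b' @ 2: {3,4,5}  [accepting]
'b' @ 3: {3,4,5}  [accepting]
'e' @ 4: {}  — no active states
after full input: {}  (accept=3 not in)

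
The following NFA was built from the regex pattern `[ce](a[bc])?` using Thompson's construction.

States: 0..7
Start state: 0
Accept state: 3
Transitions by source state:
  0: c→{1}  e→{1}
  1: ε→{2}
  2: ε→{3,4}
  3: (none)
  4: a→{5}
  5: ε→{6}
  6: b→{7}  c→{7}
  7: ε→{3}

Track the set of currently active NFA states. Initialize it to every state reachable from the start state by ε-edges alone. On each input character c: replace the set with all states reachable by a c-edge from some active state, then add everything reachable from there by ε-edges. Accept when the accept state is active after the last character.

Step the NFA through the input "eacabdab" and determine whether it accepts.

initial (ε-close {0}): {0}
'e' @ 1: {1,2,3,4}  (accept∈set)
'a' @ 2: {5,6}
'c' @ 3: {3,7}  (accept∈set)
'a' @ 4: {}  — dead — no transitions
rest 'bdab' ignored (set empty)
end set {} — state 3 not in

Answer: REJECT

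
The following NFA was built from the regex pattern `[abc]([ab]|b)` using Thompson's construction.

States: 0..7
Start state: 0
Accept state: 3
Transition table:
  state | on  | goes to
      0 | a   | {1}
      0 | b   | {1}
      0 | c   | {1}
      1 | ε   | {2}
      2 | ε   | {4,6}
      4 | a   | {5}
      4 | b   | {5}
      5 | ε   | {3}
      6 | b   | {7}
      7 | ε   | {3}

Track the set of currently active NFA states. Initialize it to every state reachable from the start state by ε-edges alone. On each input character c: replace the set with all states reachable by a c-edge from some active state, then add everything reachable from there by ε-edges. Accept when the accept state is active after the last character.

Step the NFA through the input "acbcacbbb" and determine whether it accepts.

Answer: REJECT

Steps:
S₀ = ε-closure({0}) = {0}
'a' @ 1: {1,2,4,6}
'c' @ 2: {}  — dead — no transitions
rest 'bcacbbb' ignored (set empty)
final: {}; accept 3 not in set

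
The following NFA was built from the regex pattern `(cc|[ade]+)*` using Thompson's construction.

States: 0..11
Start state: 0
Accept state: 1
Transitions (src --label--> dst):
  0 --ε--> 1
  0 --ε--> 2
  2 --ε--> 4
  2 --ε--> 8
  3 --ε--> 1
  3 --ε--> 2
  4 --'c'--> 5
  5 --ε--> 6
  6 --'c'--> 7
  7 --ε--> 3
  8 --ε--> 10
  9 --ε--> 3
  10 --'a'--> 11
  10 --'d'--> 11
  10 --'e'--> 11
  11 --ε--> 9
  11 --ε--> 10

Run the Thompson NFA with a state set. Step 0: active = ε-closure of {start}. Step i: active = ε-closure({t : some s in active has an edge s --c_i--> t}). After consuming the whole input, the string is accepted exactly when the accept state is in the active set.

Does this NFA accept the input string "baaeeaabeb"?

Answer: REJECT

Steps:
S₀ = ε-closure({0}) = {0,1,2,4,8,10}
'b' @ 1: {}  — no active states
rest 'aaeeaabeb' ignored (set empty)
after full input: {}  (accept=1 not in)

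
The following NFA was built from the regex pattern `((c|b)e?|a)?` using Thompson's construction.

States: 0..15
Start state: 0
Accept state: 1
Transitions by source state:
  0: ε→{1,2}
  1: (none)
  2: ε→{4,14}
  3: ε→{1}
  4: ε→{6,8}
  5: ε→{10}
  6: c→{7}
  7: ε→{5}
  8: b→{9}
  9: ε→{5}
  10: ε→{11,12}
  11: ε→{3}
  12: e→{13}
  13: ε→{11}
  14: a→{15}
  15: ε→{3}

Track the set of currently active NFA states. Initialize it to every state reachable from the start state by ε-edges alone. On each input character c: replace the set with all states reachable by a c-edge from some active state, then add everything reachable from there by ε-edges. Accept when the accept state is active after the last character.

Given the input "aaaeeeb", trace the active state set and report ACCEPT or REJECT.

Answer: REJECT

Steps:
S₀ = ε-closure({0}) = {0,1,2,4,6,8,14}
'a' @ 1: {1,3,15}  [accepting]
'a' @ 2: {}  — state set empty
rest 'aeeeb' ignored (set empty)
after full input: {}  (accept=1 not in)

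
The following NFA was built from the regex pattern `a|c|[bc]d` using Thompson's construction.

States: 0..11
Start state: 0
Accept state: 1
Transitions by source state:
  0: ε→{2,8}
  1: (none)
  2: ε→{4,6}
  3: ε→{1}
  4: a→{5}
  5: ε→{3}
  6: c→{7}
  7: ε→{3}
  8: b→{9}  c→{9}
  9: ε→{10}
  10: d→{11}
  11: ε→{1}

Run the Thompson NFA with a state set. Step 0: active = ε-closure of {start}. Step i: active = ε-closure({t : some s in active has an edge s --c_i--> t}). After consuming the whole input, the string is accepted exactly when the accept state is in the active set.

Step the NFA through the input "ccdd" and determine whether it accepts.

start: ε-closure({0}) = {0,2,4,6,8}
'c' @ 1: {1,3,7,9,10}  (accept∈set)
'c' @ 2: {}  — dead — no transitions
rest 'dd' ignored (set empty)
end set {} — state 1 not in

Answer: REJECT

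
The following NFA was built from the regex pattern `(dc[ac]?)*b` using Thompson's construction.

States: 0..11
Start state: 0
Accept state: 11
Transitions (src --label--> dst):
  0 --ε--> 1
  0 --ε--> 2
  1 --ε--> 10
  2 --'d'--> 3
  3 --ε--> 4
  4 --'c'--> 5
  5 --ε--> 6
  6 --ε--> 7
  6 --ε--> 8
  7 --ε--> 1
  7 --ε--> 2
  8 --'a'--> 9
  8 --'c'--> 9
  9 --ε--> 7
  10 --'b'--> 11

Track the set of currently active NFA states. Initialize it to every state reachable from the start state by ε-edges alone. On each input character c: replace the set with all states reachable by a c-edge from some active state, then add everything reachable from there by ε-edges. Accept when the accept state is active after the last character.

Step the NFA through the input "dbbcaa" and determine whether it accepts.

Answer: REJECT

Steps:
S₀ = ε-closure({0}) = {0,1,2,10}
'd' @ 1: {3,4}
'b' @ 2: {}  — state set empty
rest 'bcaa' ignored (set empty)
after full input: {}  (accept=11 not in)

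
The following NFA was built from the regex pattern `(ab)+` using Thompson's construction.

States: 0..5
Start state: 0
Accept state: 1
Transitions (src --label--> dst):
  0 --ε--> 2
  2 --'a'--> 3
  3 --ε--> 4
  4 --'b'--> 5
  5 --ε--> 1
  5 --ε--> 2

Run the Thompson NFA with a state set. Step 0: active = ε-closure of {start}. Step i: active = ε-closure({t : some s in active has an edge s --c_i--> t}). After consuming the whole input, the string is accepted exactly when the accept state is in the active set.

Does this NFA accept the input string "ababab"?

initial (ε-close {0}): {0,2}
'a' @ 1: {3,4}
'b' @ 2: {1,2,5}  ✓accept
'a' @ 3: {3,4}
'b' @ 4: {1,2,5}  ✓accept
'a' @ 5: {3,4}
'b' @ 6: {1,2,5}  ✓accept
after full input: {1,2,5}  (accept=1 in)

Answer: ACCEPT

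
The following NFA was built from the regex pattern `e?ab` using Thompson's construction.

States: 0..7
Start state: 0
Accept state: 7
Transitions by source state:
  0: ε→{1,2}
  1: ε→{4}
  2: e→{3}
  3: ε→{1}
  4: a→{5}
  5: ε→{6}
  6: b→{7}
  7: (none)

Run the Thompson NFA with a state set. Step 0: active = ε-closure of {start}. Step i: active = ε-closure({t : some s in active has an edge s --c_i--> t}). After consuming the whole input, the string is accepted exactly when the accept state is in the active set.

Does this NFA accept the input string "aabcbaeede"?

Answer: REJECT

Steps:
S₀ = ε-closure({0}) = {0,1,2,4}
'a' @ 1: {5,6}
'a' @ 2: {}  — dead — no transitions
rest 'bcbaeede' ignored (set empty)
final: {}; accept 7 not in set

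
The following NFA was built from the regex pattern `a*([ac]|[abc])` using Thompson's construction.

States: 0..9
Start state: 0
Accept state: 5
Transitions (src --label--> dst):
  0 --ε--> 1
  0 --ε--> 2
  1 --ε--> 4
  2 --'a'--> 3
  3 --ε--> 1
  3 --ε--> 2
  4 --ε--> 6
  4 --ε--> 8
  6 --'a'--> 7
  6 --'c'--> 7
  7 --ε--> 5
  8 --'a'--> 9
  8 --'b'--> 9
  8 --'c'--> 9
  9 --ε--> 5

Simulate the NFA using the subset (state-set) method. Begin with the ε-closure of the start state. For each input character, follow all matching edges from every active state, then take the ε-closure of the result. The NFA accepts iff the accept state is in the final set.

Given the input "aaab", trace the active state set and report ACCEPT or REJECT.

Answer: ACCEPT

Derivation:
start: ε-closure({0}) = {0,1,2,4,6,8}
'a' @ 1: {1,2,3,4,5,6,7,8,9}  [accepting]
'a' @ 2: {1,2,3,4,5,6,7,8,9}  [accepting]
'a' @ 3: {1,2,3,4,5,6,7,8,9}  [accepting]
'b' @ 4: {5,9}  [accepting]
final: {5,9}; accept 5 in set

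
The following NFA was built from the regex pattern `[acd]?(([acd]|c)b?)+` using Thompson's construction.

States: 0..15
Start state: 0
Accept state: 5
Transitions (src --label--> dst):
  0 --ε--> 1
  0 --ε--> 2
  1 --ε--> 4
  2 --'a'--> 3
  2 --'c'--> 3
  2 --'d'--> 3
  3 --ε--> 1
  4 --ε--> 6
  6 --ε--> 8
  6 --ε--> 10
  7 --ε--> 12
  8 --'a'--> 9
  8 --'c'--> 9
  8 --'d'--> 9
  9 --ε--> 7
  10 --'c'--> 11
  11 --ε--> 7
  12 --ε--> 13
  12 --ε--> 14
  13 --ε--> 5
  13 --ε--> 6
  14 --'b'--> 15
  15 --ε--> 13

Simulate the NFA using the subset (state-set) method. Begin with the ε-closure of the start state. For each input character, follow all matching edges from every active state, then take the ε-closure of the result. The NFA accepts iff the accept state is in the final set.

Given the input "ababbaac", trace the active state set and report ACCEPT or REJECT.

initial (ε-close {0}): {0,1,2,4,6,8,10}
'a' @ 1: {1,3,4,5,6,7,8,9,10,12,13,14}  ✓accept
'b' @ 2: {5,6,8,10,13,15}  ✓accept
'a' @ 3: {5,6,7,8,9,10,12,13,14}  ✓accept
'b' @ 4: {5,6,8,10,13,15}  ✓accept
'b' @ 5: {}  — state set empty
rest 'aac' ignored (set empty)
end set {} — state 5 not in

Answer: REJECT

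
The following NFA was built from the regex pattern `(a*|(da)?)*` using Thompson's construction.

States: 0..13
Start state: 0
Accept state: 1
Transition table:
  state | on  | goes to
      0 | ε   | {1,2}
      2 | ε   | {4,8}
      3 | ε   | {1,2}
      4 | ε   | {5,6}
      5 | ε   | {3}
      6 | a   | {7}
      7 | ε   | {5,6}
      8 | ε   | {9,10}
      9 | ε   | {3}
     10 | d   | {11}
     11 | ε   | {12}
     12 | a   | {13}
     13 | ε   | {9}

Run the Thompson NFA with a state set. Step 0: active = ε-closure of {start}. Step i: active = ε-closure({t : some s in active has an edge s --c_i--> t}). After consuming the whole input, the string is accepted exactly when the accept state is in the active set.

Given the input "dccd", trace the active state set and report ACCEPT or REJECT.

Answer: REJECT

Trace:
start: ε-closure({0}) = {0,1,2,3,4,5,6,8,9,10}
'd' @ 1: {11,12}
'c' @ 2: {}  — state set empty
rest 'cd' ignored (set empty)
after full input: {}  (accept=1 not in)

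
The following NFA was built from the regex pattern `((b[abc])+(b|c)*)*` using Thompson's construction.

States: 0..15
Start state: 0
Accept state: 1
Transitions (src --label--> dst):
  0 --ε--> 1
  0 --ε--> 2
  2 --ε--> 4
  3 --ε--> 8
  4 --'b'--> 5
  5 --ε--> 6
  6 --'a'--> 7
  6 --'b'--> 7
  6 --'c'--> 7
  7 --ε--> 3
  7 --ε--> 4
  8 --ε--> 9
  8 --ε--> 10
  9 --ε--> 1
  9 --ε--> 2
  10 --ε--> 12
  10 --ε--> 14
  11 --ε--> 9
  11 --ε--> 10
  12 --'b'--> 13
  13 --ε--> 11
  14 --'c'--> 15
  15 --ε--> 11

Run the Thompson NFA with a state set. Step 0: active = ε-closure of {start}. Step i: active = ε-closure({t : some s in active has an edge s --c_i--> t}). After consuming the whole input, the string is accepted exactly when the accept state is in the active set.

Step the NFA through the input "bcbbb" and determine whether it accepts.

Answer: ACCEPT

Derivation:
S₀ = ε-closure({0}) = {0,1,2,4}
'b' @ 1: {5,6}
'c' @ 2: {1,2,3,4,7,8,9,10,12,14}  ✓accept
'b' @ 3: {1,2,4,5,6,9,10,11,12,13,14}  ✓accept
'b' @ 4: {1,2,3,4,5,6,7,8,9,10,11,12,13,14}  ✓accept
'b' @ 5: {1,2,3,4,5,6,7,8,9,10,11,12,13,14}  ✓accept
end set {1,2,3,4,5,6,7,8,9,10,11,12,13,14} — state 1 in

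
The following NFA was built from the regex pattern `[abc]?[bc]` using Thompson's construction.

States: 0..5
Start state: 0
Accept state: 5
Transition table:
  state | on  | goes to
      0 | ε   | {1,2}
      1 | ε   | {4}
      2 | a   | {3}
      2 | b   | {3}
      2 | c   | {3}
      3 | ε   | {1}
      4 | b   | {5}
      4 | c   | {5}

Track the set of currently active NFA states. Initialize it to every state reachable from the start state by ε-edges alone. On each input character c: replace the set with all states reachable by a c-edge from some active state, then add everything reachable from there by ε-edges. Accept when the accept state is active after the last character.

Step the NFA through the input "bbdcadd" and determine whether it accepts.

Answer: REJECT

Trace:
S₀ = ε-closure({0}) = {0,1,2,4}
'b' @ 1: {1,3,4,5}  (accept∈set)
'b' @ 2: {5}  (accept∈set)
'd' @ 3: {}  — state set empty
rest 'cadd' ignored (set empty)
final: {}; accept 5 not in set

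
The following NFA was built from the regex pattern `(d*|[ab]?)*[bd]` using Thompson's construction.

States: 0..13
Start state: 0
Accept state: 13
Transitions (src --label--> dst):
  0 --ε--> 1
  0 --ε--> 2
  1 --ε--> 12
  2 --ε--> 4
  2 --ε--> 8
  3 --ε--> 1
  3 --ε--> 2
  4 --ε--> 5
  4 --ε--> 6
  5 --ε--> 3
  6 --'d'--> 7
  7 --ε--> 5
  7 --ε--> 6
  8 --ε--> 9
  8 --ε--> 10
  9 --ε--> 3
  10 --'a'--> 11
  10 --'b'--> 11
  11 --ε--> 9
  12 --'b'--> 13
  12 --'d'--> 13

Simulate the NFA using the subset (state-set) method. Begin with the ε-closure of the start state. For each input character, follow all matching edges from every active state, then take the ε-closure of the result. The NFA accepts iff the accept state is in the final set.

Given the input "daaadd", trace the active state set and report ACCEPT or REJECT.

Answer: ACCEPT

Trace:
initial (ε-close {0}): {0,1,2,3,4,5,6,8,9,10,12}
'd' @ 1: {1,2,3,4,5,6,7,8,9,10,12,13}  (accept∈set)
'a' @ 2: {1,2,3,4,5,6,8,9,10,11,12}
'a' @ 3: {1,2,3,4,5,6,8,9,10,11,12}
'a' @ 4: {1,2,3,4,5,6,8,9,10,11,12}
'd' @ 5: {1,2,3,4,5,6,7,8,9,10,12,13}  (accept∈set)
'd' @ 6: {1,2,3,4,5,6,7,8,9,10,12,13}  (accept∈set)
after full input: {1,2,3,4,5,6,7,8,9,10,12,13}  (accept=13 in)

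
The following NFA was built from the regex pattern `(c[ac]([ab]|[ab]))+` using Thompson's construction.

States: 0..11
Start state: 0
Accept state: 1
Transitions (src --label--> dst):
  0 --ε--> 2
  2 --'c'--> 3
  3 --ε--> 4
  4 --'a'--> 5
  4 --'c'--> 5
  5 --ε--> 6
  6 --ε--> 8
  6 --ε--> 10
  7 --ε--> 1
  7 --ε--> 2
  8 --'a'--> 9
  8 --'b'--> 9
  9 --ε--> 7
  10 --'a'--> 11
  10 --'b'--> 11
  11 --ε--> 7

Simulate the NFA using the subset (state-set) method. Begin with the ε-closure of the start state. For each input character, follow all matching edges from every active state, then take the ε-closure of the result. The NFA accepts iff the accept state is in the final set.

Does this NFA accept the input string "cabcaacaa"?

initial (ε-close {0}): {0,2}
'c' @ 1: {3,4}
'a' @ 2: {5,6,8,10}
'b' @ 3: {1,2,7,9,11}  (accept∈set)
'c' @ 4: {3,4}
'a' @ 5: {5,6,8,10}
'a' @ 6: {1,2,7,9,11}  (accept∈set)
'c' @ 7: {3,4}
'a' @ 8: {5,6,8,10}
'a' @ 9: {1,2,7,9,11}  (accept∈set)
final: {1,2,7,9,11}; accept 1 in set

Answer: ACCEPT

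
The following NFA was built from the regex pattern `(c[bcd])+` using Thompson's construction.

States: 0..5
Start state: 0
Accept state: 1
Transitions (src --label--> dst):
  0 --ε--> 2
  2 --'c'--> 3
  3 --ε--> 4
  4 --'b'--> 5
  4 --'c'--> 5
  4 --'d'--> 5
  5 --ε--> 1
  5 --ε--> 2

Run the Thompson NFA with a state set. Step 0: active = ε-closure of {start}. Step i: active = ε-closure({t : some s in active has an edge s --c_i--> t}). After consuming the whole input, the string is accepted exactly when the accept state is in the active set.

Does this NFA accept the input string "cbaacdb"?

initial (ε-close {0}): {0,2}
'c' @ 1: {3,4}
'b' @ 2: {1,2,5}  [accepting]
'a' @ 3: {}  — no active states
rest 'acdb' ignored (set empty)
final: {}; accept 1 not in set

Answer: REJECT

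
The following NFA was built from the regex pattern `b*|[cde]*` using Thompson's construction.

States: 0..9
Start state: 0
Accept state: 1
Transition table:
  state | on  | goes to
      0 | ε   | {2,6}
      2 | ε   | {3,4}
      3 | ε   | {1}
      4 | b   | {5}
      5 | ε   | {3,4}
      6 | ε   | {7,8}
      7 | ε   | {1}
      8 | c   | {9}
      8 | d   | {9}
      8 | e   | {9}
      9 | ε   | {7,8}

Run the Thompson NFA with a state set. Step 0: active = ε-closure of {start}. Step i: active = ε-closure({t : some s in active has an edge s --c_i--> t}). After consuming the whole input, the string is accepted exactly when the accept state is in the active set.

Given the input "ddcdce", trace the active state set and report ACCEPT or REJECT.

initial (ε-close {0}): {0,1,2,3,4,6,7,8}
'd' @ 1: {1,7,8,9}  ✓accept
'd' @ 2: {1,7,8,9}  ✓accept
'c' @ 3: {1,7,8,9}  ✓accept
'd' @ 4: {1,7,8,9}  ✓accept
'c' @ 5: {1,7,8,9}  ✓accept
'e' @ 6: {1,7,8,9}  ✓accept
after full input: {1,7,8,9}  (accept=1 in)

Answer: ACCEPT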